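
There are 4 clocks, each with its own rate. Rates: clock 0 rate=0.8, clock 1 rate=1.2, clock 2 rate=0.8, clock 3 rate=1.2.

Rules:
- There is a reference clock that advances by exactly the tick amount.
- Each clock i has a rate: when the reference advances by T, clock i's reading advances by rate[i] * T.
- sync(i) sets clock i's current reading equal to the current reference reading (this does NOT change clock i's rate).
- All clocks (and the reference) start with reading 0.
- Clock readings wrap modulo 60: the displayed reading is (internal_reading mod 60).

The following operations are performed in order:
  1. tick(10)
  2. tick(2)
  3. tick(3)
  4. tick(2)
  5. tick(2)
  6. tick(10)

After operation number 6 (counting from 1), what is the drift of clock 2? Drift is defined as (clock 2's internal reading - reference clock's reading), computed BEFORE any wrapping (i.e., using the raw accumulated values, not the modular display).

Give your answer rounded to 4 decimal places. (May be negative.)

Answer: -5.8000

Derivation:
After op 1 tick(10): ref=10.0000 raw=[8.0000 12.0000 8.0000 12.0000]
After op 2 tick(2): ref=12.0000 raw=[9.6000 14.4000 9.6000 14.4000]
After op 3 tick(3): ref=15.0000 raw=[12.0000 18.0000 12.0000 18.0000]
After op 4 tick(2): ref=17.0000 raw=[13.6000 20.4000 13.6000 20.4000]
After op 5 tick(2): ref=19.0000 raw=[15.2000 22.8000 15.2000 22.8000]
After op 6 tick(10): ref=29.0000 raw=[23.2000 34.8000 23.2000 34.8000]
Drift of clock 2 after op 6: 23.2000 - 29.0000 = -5.8000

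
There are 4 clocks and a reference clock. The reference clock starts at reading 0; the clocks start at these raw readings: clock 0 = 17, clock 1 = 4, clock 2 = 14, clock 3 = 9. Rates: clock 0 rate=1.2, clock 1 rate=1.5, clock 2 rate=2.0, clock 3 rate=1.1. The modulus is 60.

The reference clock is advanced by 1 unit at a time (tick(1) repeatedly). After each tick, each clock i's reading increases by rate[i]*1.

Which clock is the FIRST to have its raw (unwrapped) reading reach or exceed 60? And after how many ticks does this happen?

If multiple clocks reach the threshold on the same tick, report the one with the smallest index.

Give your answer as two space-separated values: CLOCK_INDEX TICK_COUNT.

clock 0: start=17, rate=1.2, needs 60-17 = 43; ticks = ceil(43/1.2) = ceil(35.8333) = 36; reading at tick 36 = 17 + 1.2*36 = 60.2000
clock 1: start=4, rate=1.5, needs 60-4 = 56; ticks = ceil(56/1.5) = ceil(37.3333) = 38; reading at tick 38 = 4 + 1.5*38 = 61.0000
clock 2: start=14, rate=2.0, needs 60-14 = 46; ticks = ceil(46/2.0) = ceil(23.0000) = 23; reading at tick 23 = 14 + 2.0*23 = 60.0000
clock 3: start=9, rate=1.1, needs 60-9 = 51; ticks = ceil(51/1.1) = ceil(46.3636) = 47; reading at tick 47 = 9 + 1.1*47 = 60.7000
Minimum tick count = 23; winners = [2]; smallest index = 2

Answer: 2 23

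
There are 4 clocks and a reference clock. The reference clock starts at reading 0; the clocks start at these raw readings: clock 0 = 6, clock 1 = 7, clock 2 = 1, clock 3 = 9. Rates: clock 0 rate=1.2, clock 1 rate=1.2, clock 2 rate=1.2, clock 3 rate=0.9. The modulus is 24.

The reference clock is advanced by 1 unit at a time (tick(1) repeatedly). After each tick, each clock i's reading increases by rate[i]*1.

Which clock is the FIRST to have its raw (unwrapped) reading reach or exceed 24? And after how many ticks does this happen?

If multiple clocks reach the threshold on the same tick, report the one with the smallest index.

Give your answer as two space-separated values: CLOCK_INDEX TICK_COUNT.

Answer: 0 15

Derivation:
clock 0: start=6, rate=1.2, needs 24-6 = 18; ticks = ceil(18/1.2) = ceil(15.0000) = 15; reading at tick 15 = 6 + 1.2*15 = 24.0000
clock 1: start=7, rate=1.2, needs 24-7 = 17; ticks = ceil(17/1.2) = ceil(14.1667) = 15; reading at tick 15 = 7 + 1.2*15 = 25.0000
clock 2: start=1, rate=1.2, needs 24-1 = 23; ticks = ceil(23/1.2) = ceil(19.1667) = 20; reading at tick 20 = 1 + 1.2*20 = 25.0000
clock 3: start=9, rate=0.9, needs 24-9 = 15; ticks = ceil(15/0.9) = ceil(16.6667) = 17; reading at tick 17 = 9 + 0.9*17 = 24.3000
Minimum tick count = 15; winners = [0, 1]; smallest index = 0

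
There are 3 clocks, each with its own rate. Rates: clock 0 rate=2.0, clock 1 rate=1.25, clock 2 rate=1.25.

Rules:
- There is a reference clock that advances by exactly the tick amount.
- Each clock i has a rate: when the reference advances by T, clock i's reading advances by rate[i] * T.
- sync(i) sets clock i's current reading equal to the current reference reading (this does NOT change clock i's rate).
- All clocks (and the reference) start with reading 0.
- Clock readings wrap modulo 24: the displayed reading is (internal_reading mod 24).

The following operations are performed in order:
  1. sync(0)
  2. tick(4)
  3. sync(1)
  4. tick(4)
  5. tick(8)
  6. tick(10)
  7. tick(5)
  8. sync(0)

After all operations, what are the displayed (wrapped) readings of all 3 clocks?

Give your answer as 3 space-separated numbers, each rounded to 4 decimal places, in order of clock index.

After op 1 sync(0): ref=0.0000 raw=[0.0000 0.0000 0.0000]
After op 2 tick(4): ref=4.0000 raw=[8.0000 5.0000 5.0000]
After op 3 sync(1): ref=4.0000 raw=[8.0000 4.0000 5.0000]
After op 4 tick(4): ref=8.0000 raw=[16.0000 9.0000 10.0000]
After op 5 tick(8): ref=16.0000 raw=[32.0000 19.0000 20.0000]
After op 6 tick(10): ref=26.0000 raw=[52.0000 31.5000 32.5000]
After op 7 tick(5): ref=31.0000 raw=[62.0000 37.7500 38.7500]
After op 8 sync(0): ref=31.0000 raw=[31.0000 37.7500 38.7500]
Wrap final raw readings (mod 24): 31.0000 mod 24 = 7.0000; 37.7500 mod 24 = 13.7500; 38.7500 mod 24 = 14.7500

Answer: 7.0000 13.7500 14.7500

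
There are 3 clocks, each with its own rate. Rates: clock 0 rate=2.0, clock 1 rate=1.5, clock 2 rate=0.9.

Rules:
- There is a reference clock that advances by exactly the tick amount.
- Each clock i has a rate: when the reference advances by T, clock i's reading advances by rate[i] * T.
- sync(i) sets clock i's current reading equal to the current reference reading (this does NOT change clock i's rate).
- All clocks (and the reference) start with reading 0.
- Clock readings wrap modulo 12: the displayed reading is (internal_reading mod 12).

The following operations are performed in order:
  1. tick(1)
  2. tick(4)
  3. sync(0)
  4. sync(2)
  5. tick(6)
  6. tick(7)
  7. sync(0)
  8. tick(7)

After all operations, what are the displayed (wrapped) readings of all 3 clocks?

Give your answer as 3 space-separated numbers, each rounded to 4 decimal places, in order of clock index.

After op 1 tick(1): ref=1.0000 raw=[2.0000 1.5000 0.9000]
After op 2 tick(4): ref=5.0000 raw=[10.0000 7.5000 4.5000]
After op 3 sync(0): ref=5.0000 raw=[5.0000 7.5000 4.5000]
After op 4 sync(2): ref=5.0000 raw=[5.0000 7.5000 5.0000]
After op 5 tick(6): ref=11.0000 raw=[17.0000 16.5000 10.4000]
After op 6 tick(7): ref=18.0000 raw=[31.0000 27.0000 16.7000]
After op 7 sync(0): ref=18.0000 raw=[18.0000 27.0000 16.7000]
After op 8 tick(7): ref=25.0000 raw=[32.0000 37.5000 23.0000]
Wrap final raw readings (mod 12): 32.0000 mod 12 = 8.0000; 37.5000 mod 12 = 1.5000; 23.0000 mod 12 = 11.0000

Answer: 8.0000 1.5000 11.0000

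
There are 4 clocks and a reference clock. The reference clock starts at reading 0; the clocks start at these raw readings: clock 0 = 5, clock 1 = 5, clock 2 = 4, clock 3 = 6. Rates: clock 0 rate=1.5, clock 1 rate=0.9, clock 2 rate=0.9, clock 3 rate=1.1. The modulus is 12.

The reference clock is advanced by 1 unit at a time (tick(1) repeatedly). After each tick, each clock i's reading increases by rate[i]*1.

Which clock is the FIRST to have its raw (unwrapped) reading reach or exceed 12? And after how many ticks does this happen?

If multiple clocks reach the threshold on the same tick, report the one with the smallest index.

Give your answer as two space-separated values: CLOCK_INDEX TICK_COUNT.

clock 0: start=5, rate=1.5, needs 12-5 = 7; ticks = ceil(7/1.5) = ceil(4.6667) = 5; reading at tick 5 = 5 + 1.5*5 = 12.5000
clock 1: start=5, rate=0.9, needs 12-5 = 7; ticks = ceil(7/0.9) = ceil(7.7778) = 8; reading at tick 8 = 5 + 0.9*8 = 12.2000
clock 2: start=4, rate=0.9, needs 12-4 = 8; ticks = ceil(8/0.9) = ceil(8.8889) = 9; reading at tick 9 = 4 + 0.9*9 = 12.1000
clock 3: start=6, rate=1.1, needs 12-6 = 6; ticks = ceil(6/1.1) = ceil(5.4545) = 6; reading at tick 6 = 6 + 1.1*6 = 12.6000
Minimum tick count = 5; winners = [0]; smallest index = 0

Answer: 0 5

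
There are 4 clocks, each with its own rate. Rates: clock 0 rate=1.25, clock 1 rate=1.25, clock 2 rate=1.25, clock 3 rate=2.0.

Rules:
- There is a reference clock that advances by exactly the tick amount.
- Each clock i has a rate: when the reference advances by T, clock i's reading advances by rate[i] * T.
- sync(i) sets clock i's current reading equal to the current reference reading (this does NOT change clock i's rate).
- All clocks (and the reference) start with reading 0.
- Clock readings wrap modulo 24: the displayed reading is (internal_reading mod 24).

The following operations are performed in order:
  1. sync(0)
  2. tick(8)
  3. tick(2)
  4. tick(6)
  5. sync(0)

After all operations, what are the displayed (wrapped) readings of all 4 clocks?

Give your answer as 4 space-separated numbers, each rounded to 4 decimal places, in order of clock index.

After op 1 sync(0): ref=0.0000 raw=[0.0000 0.0000 0.0000 0.0000]
After op 2 tick(8): ref=8.0000 raw=[10.0000 10.0000 10.0000 16.0000]
After op 3 tick(2): ref=10.0000 raw=[12.5000 12.5000 12.5000 20.0000]
After op 4 tick(6): ref=16.0000 raw=[20.0000 20.0000 20.0000 32.0000]
After op 5 sync(0): ref=16.0000 raw=[16.0000 20.0000 20.0000 32.0000]
Wrap final raw readings (mod 24): 16.0000 mod 24 = 16.0000; 20.0000 mod 24 = 20.0000; 20.0000 mod 24 = 20.0000; 32.0000 mod 24 = 8.0000

Answer: 16.0000 20.0000 20.0000 8.0000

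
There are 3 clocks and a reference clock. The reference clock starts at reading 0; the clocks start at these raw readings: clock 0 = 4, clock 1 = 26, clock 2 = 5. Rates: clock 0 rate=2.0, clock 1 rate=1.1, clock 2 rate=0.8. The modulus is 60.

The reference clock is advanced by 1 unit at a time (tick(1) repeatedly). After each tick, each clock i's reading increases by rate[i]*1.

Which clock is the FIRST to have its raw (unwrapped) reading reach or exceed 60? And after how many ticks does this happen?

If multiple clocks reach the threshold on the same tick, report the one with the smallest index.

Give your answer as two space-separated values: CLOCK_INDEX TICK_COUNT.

clock 0: start=4, rate=2.0, needs 60-4 = 56; ticks = ceil(56/2.0) = ceil(28.0000) = 28; reading at tick 28 = 4 + 2.0*28 = 60.0000
clock 1: start=26, rate=1.1, needs 60-26 = 34; ticks = ceil(34/1.1) = ceil(30.9091) = 31; reading at tick 31 = 26 + 1.1*31 = 60.1000
clock 2: start=5, rate=0.8, needs 60-5 = 55; ticks = ceil(55/0.8) = ceil(68.7500) = 69; reading at tick 69 = 5 + 0.8*69 = 60.2000
Minimum tick count = 28; winners = [0]; smallest index = 0

Answer: 0 28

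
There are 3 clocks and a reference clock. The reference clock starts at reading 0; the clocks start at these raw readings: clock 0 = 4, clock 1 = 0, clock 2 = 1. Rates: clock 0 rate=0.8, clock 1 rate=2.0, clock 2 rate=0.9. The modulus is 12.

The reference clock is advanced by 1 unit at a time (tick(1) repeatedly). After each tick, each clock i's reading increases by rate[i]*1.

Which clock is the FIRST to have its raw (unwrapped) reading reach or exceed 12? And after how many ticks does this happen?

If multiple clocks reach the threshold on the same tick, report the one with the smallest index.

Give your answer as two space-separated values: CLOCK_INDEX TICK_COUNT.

clock 0: start=4, rate=0.8, needs 12-4 = 8; ticks = ceil(8/0.8) = ceil(10.0000) = 10; reading at tick 10 = 4 + 0.8*10 = 12.0000
clock 1: start=0, rate=2.0, needs 12-0 = 12; ticks = ceil(12/2.0) = ceil(6.0000) = 6; reading at tick 6 = 0 + 2.0*6 = 12.0000
clock 2: start=1, rate=0.9, needs 12-1 = 11; ticks = ceil(11/0.9) = ceil(12.2222) = 13; reading at tick 13 = 1 + 0.9*13 = 12.7000
Minimum tick count = 6; winners = [1]; smallest index = 1

Answer: 1 6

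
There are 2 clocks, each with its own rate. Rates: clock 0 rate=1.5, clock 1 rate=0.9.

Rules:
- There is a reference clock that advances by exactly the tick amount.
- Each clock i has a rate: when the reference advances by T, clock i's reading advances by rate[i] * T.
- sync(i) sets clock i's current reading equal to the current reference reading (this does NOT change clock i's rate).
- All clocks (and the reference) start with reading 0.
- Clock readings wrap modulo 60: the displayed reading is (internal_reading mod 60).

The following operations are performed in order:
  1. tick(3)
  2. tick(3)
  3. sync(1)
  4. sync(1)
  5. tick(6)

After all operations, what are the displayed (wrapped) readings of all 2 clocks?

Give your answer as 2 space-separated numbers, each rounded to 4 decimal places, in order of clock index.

Answer: 18.0000 11.4000

Derivation:
After op 1 tick(3): ref=3.0000 raw=[4.5000 2.7000]
After op 2 tick(3): ref=6.0000 raw=[9.0000 5.4000]
After op 3 sync(1): ref=6.0000 raw=[9.0000 6.0000]
After op 4 sync(1): ref=6.0000 raw=[9.0000 6.0000]
After op 5 tick(6): ref=12.0000 raw=[18.0000 11.4000]
Wrap final raw readings (mod 60): 18.0000 mod 60 = 18.0000; 11.4000 mod 60 = 11.4000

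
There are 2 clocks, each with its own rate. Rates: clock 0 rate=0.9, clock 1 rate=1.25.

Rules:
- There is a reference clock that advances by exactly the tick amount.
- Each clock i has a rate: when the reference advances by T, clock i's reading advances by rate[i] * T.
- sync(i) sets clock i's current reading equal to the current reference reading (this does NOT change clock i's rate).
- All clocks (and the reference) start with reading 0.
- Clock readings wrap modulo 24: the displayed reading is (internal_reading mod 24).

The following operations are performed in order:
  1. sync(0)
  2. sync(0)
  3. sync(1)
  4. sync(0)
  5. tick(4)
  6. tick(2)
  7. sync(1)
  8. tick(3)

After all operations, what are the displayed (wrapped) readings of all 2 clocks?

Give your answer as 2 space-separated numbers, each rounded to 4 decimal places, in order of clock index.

Answer: 8.1000 9.7500

Derivation:
After op 1 sync(0): ref=0.0000 raw=[0.0000 0.0000]
After op 2 sync(0): ref=0.0000 raw=[0.0000 0.0000]
After op 3 sync(1): ref=0.0000 raw=[0.0000 0.0000]
After op 4 sync(0): ref=0.0000 raw=[0.0000 0.0000]
After op 5 tick(4): ref=4.0000 raw=[3.6000 5.0000]
After op 6 tick(2): ref=6.0000 raw=[5.4000 7.5000]
After op 7 sync(1): ref=6.0000 raw=[5.4000 6.0000]
After op 8 tick(3): ref=9.0000 raw=[8.1000 9.7500]
Wrap final raw readings (mod 24): 8.1000 mod 24 = 8.1000; 9.7500 mod 24 = 9.7500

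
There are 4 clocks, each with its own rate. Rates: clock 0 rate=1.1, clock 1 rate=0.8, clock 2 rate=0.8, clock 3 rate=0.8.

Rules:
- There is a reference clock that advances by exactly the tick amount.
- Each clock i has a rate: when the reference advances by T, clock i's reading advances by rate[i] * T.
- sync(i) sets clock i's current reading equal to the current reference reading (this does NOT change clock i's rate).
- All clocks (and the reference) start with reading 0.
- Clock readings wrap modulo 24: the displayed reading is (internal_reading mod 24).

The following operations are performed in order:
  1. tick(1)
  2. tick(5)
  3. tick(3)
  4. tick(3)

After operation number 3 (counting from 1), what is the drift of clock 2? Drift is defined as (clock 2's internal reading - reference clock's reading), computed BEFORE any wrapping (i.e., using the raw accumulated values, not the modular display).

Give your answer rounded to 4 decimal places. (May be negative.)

Answer: -1.8000

Derivation:
After op 1 tick(1): ref=1.0000 raw=[1.1000 0.8000 0.8000 0.8000]
After op 2 tick(5): ref=6.0000 raw=[6.6000 4.8000 4.8000 4.8000]
After op 3 tick(3): ref=9.0000 raw=[9.9000 7.2000 7.2000 7.2000]
Drift of clock 2 after op 3: 7.2000 - 9.0000 = -1.8000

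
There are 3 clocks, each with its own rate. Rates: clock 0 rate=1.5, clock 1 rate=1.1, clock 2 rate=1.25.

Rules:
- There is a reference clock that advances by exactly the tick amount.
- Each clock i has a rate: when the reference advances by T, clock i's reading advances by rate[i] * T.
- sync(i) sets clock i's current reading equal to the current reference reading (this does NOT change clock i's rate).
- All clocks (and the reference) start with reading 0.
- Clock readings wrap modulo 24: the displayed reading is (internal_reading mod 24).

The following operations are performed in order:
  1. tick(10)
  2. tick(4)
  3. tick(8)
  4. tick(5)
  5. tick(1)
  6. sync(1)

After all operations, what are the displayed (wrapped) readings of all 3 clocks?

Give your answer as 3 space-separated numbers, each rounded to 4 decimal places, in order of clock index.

Answer: 18.0000 4.0000 11.0000

Derivation:
After op 1 tick(10): ref=10.0000 raw=[15.0000 11.0000 12.5000]
After op 2 tick(4): ref=14.0000 raw=[21.0000 15.4000 17.5000]
After op 3 tick(8): ref=22.0000 raw=[33.0000 24.2000 27.5000]
After op 4 tick(5): ref=27.0000 raw=[40.5000 29.7000 33.7500]
After op 5 tick(1): ref=28.0000 raw=[42.0000 30.8000 35.0000]
After op 6 sync(1): ref=28.0000 raw=[42.0000 28.0000 35.0000]
Wrap final raw readings (mod 24): 42.0000 mod 24 = 18.0000; 28.0000 mod 24 = 4.0000; 35.0000 mod 24 = 11.0000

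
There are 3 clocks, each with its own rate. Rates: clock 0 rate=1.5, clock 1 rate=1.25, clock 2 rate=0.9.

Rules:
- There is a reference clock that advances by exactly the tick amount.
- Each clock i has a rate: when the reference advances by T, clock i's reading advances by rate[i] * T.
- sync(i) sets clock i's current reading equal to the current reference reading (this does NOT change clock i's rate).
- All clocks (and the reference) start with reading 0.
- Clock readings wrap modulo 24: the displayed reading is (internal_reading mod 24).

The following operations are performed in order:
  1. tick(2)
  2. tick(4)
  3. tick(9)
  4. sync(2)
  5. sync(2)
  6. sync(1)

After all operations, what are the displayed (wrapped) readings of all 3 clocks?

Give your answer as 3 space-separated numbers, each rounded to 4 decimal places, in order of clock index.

After op 1 tick(2): ref=2.0000 raw=[3.0000 2.5000 1.8000]
After op 2 tick(4): ref=6.0000 raw=[9.0000 7.5000 5.4000]
After op 3 tick(9): ref=15.0000 raw=[22.5000 18.7500 13.5000]
After op 4 sync(2): ref=15.0000 raw=[22.5000 18.7500 15.0000]
After op 5 sync(2): ref=15.0000 raw=[22.5000 18.7500 15.0000]
After op 6 sync(1): ref=15.0000 raw=[22.5000 15.0000 15.0000]
Wrap final raw readings (mod 24): 22.5000 mod 24 = 22.5000; 15.0000 mod 24 = 15.0000; 15.0000 mod 24 = 15.0000

Answer: 22.5000 15.0000 15.0000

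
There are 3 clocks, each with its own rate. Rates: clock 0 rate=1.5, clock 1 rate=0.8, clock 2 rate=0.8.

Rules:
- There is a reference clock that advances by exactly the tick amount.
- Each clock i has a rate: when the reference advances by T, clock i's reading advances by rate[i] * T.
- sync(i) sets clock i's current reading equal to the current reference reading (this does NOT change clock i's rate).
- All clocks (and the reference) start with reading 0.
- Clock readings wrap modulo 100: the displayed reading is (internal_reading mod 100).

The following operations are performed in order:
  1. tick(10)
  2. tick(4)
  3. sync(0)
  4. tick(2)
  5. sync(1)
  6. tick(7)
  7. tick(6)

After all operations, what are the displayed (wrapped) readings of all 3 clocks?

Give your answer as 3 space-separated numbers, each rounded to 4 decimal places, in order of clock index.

Answer: 36.5000 26.4000 23.2000

Derivation:
After op 1 tick(10): ref=10.0000 raw=[15.0000 8.0000 8.0000]
After op 2 tick(4): ref=14.0000 raw=[21.0000 11.2000 11.2000]
After op 3 sync(0): ref=14.0000 raw=[14.0000 11.2000 11.2000]
After op 4 tick(2): ref=16.0000 raw=[17.0000 12.8000 12.8000]
After op 5 sync(1): ref=16.0000 raw=[17.0000 16.0000 12.8000]
After op 6 tick(7): ref=23.0000 raw=[27.5000 21.6000 18.4000]
After op 7 tick(6): ref=29.0000 raw=[36.5000 26.4000 23.2000]
Wrap final raw readings (mod 100): 36.5000 mod 100 = 36.5000; 26.4000 mod 100 = 26.4000; 23.2000 mod 100 = 23.2000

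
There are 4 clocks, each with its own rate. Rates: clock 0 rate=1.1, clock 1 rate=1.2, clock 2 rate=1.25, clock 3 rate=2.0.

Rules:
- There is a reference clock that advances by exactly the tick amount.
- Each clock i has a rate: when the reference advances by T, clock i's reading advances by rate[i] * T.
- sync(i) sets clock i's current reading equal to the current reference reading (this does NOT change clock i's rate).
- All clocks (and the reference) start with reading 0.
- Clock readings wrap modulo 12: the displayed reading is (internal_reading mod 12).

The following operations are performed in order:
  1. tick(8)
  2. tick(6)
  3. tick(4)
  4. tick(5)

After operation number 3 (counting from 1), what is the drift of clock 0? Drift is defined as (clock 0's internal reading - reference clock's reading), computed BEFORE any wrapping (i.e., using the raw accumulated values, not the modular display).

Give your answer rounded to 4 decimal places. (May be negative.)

After op 1 tick(8): ref=8.0000 raw=[8.8000 9.6000 10.0000 16.0000]
After op 2 tick(6): ref=14.0000 raw=[15.4000 16.8000 17.5000 28.0000]
After op 3 tick(4): ref=18.0000 raw=[19.8000 21.6000 22.5000 36.0000]
Drift of clock 0 after op 3: 19.8000 - 18.0000 = 1.8000

Answer: 1.8000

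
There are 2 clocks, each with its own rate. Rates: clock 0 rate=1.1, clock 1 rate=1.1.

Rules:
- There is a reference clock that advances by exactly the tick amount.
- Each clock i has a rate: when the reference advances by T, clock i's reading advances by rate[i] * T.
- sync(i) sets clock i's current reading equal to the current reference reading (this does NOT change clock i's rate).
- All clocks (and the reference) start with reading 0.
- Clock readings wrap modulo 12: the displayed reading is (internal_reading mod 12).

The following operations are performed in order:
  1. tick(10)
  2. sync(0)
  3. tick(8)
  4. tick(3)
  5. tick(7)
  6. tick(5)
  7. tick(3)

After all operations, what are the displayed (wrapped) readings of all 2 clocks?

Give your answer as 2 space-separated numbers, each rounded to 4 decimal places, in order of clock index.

Answer: 2.6000 3.6000

Derivation:
After op 1 tick(10): ref=10.0000 raw=[11.0000 11.0000]
After op 2 sync(0): ref=10.0000 raw=[10.0000 11.0000]
After op 3 tick(8): ref=18.0000 raw=[18.8000 19.8000]
After op 4 tick(3): ref=21.0000 raw=[22.1000 23.1000]
After op 5 tick(7): ref=28.0000 raw=[29.8000 30.8000]
After op 6 tick(5): ref=33.0000 raw=[35.3000 36.3000]
After op 7 tick(3): ref=36.0000 raw=[38.6000 39.6000]
Wrap final raw readings (mod 12): 38.6000 mod 12 = 2.6000; 39.6000 mod 12 = 3.6000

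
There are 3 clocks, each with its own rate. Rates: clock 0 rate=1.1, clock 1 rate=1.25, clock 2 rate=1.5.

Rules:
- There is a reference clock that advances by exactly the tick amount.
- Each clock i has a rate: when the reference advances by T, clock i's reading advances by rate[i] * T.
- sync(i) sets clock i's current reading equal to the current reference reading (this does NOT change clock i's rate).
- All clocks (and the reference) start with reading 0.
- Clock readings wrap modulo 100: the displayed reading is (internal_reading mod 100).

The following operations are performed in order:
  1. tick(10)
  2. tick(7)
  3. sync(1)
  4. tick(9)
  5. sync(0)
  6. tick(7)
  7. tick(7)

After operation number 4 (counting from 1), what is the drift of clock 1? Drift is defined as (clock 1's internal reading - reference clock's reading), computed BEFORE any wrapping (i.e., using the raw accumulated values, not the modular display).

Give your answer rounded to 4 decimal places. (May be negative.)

After op 1 tick(10): ref=10.0000 raw=[11.0000 12.5000 15.0000]
After op 2 tick(7): ref=17.0000 raw=[18.7000 21.2500 25.5000]
After op 3 sync(1): ref=17.0000 raw=[18.7000 17.0000 25.5000]
After op 4 tick(9): ref=26.0000 raw=[28.6000 28.2500 39.0000]
Drift of clock 1 after op 4: 28.2500 - 26.0000 = 2.2500

Answer: 2.2500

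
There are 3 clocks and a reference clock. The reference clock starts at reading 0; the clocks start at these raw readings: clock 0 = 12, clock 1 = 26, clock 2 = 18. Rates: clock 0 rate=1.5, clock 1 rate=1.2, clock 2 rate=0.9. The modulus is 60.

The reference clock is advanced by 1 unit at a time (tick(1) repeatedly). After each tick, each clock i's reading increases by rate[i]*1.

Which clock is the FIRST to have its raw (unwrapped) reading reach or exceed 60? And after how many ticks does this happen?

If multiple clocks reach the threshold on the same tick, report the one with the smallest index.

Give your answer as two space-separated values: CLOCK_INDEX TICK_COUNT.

Answer: 1 29

Derivation:
clock 0: start=12, rate=1.5, needs 60-12 = 48; ticks = ceil(48/1.5) = ceil(32.0000) = 32; reading at tick 32 = 12 + 1.5*32 = 60.0000
clock 1: start=26, rate=1.2, needs 60-26 = 34; ticks = ceil(34/1.2) = ceil(28.3333) = 29; reading at tick 29 = 26 + 1.2*29 = 60.8000
clock 2: start=18, rate=0.9, needs 60-18 = 42; ticks = ceil(42/0.9) = ceil(46.6667) = 47; reading at tick 47 = 18 + 0.9*47 = 60.3000
Minimum tick count = 29; winners = [1]; smallest index = 1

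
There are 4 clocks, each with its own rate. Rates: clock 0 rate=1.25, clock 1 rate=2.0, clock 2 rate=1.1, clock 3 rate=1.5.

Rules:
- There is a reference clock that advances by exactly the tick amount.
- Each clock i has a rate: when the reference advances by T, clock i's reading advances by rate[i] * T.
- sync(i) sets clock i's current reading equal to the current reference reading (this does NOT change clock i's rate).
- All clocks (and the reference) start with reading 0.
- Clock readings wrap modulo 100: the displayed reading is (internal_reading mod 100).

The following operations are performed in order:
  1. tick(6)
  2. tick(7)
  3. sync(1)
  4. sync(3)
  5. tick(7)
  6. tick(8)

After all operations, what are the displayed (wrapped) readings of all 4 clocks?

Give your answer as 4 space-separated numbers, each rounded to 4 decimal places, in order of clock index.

After op 1 tick(6): ref=6.0000 raw=[7.5000 12.0000 6.6000 9.0000]
After op 2 tick(7): ref=13.0000 raw=[16.2500 26.0000 14.3000 19.5000]
After op 3 sync(1): ref=13.0000 raw=[16.2500 13.0000 14.3000 19.5000]
After op 4 sync(3): ref=13.0000 raw=[16.2500 13.0000 14.3000 13.0000]
After op 5 tick(7): ref=20.0000 raw=[25.0000 27.0000 22.0000 23.5000]
After op 6 tick(8): ref=28.0000 raw=[35.0000 43.0000 30.8000 35.5000]
Wrap final raw readings (mod 100): 35.0000 mod 100 = 35.0000; 43.0000 mod 100 = 43.0000; 30.8000 mod 100 = 30.8000; 35.5000 mod 100 = 35.5000

Answer: 35.0000 43.0000 30.8000 35.5000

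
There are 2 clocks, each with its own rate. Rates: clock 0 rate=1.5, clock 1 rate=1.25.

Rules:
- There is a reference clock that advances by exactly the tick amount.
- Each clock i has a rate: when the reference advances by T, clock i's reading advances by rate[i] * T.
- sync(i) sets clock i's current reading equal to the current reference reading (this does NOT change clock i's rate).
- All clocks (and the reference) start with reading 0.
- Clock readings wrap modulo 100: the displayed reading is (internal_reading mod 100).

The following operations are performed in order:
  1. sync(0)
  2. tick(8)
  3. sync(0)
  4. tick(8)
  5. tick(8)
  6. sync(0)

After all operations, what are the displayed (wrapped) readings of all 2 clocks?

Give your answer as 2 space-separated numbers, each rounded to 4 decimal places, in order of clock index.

After op 1 sync(0): ref=0.0000 raw=[0.0000 0.0000]
After op 2 tick(8): ref=8.0000 raw=[12.0000 10.0000]
After op 3 sync(0): ref=8.0000 raw=[8.0000 10.0000]
After op 4 tick(8): ref=16.0000 raw=[20.0000 20.0000]
After op 5 tick(8): ref=24.0000 raw=[32.0000 30.0000]
After op 6 sync(0): ref=24.0000 raw=[24.0000 30.0000]
Wrap final raw readings (mod 100): 24.0000 mod 100 = 24.0000; 30.0000 mod 100 = 30.0000

Answer: 24.0000 30.0000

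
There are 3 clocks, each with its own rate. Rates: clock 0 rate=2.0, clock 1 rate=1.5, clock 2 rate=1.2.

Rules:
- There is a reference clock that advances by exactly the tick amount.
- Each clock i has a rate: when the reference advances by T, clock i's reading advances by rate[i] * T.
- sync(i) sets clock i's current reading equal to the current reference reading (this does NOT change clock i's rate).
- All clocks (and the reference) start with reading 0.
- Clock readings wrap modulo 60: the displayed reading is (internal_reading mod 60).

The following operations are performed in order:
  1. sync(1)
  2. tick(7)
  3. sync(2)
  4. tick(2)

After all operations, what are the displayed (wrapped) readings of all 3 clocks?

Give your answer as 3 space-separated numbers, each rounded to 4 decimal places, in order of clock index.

After op 1 sync(1): ref=0.0000 raw=[0.0000 0.0000 0.0000]
After op 2 tick(7): ref=7.0000 raw=[14.0000 10.5000 8.4000]
After op 3 sync(2): ref=7.0000 raw=[14.0000 10.5000 7.0000]
After op 4 tick(2): ref=9.0000 raw=[18.0000 13.5000 9.4000]
Wrap final raw readings (mod 60): 18.0000 mod 60 = 18.0000; 13.5000 mod 60 = 13.5000; 9.4000 mod 60 = 9.4000

Answer: 18.0000 13.5000 9.4000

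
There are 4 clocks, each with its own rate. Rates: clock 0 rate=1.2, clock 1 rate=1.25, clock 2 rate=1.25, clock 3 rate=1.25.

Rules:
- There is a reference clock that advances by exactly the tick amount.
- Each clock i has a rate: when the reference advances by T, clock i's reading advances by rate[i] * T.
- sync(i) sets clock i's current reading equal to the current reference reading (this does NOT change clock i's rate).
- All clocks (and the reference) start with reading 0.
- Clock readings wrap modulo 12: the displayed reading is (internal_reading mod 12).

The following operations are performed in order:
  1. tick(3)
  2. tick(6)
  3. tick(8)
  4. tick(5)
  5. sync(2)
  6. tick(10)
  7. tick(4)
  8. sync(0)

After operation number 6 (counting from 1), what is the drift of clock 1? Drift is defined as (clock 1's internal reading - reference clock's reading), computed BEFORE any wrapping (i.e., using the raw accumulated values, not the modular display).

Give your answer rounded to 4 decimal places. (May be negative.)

Answer: 8.0000

Derivation:
After op 1 tick(3): ref=3.0000 raw=[3.6000 3.7500 3.7500 3.7500]
After op 2 tick(6): ref=9.0000 raw=[10.8000 11.2500 11.2500 11.2500]
After op 3 tick(8): ref=17.0000 raw=[20.4000 21.2500 21.2500 21.2500]
After op 4 tick(5): ref=22.0000 raw=[26.4000 27.5000 27.5000 27.5000]
After op 5 sync(2): ref=22.0000 raw=[26.4000 27.5000 22.0000 27.5000]
After op 6 tick(10): ref=32.0000 raw=[38.4000 40.0000 34.5000 40.0000]
Drift of clock 1 after op 6: 40.0000 - 32.0000 = 8.0000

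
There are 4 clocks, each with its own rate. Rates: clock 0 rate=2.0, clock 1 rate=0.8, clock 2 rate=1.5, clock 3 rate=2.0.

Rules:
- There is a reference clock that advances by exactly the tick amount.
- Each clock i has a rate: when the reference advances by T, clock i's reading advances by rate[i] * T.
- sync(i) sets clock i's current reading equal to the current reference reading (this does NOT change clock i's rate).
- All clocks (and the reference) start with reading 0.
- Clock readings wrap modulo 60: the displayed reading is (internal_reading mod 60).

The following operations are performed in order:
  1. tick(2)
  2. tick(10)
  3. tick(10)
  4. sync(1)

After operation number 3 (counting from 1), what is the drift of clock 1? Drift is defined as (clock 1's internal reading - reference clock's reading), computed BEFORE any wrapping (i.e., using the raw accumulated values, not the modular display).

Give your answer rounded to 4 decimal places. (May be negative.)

Answer: -4.4000

Derivation:
After op 1 tick(2): ref=2.0000 raw=[4.0000 1.6000 3.0000 4.0000]
After op 2 tick(10): ref=12.0000 raw=[24.0000 9.6000 18.0000 24.0000]
After op 3 tick(10): ref=22.0000 raw=[44.0000 17.6000 33.0000 44.0000]
Drift of clock 1 after op 3: 17.6000 - 22.0000 = -4.4000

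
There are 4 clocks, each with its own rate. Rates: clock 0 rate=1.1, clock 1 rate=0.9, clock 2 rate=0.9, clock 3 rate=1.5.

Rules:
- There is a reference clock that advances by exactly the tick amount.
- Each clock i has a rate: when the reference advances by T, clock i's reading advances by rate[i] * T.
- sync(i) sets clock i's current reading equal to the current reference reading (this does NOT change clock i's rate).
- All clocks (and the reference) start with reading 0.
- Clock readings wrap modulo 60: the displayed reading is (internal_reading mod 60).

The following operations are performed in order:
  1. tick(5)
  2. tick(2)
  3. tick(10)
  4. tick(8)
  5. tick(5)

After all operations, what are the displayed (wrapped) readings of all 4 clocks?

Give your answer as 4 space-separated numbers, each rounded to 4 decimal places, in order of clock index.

Answer: 33.0000 27.0000 27.0000 45.0000

Derivation:
After op 1 tick(5): ref=5.0000 raw=[5.5000 4.5000 4.5000 7.5000]
After op 2 tick(2): ref=7.0000 raw=[7.7000 6.3000 6.3000 10.5000]
After op 3 tick(10): ref=17.0000 raw=[18.7000 15.3000 15.3000 25.5000]
After op 4 tick(8): ref=25.0000 raw=[27.5000 22.5000 22.5000 37.5000]
After op 5 tick(5): ref=30.0000 raw=[33.0000 27.0000 27.0000 45.0000]
Wrap final raw readings (mod 60): 33.0000 mod 60 = 33.0000; 27.0000 mod 60 = 27.0000; 27.0000 mod 60 = 27.0000; 45.0000 mod 60 = 45.0000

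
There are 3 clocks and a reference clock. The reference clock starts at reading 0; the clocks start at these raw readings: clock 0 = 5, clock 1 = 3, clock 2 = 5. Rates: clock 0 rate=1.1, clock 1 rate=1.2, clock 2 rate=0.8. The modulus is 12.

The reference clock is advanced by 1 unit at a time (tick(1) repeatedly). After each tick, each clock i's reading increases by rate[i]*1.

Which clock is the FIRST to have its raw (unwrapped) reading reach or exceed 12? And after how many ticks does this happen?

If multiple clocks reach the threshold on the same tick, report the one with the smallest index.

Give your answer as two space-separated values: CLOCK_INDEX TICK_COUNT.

Answer: 0 7

Derivation:
clock 0: start=5, rate=1.1, needs 12-5 = 7; ticks = ceil(7/1.1) = ceil(6.3636) = 7; reading at tick 7 = 5 + 1.1*7 = 12.7000
clock 1: start=3, rate=1.2, needs 12-3 = 9; ticks = ceil(9/1.2) = ceil(7.5000) = 8; reading at tick 8 = 3 + 1.2*8 = 12.6000
clock 2: start=5, rate=0.8, needs 12-5 = 7; ticks = ceil(7/0.8) = ceil(8.7500) = 9; reading at tick 9 = 5 + 0.8*9 = 12.2000
Minimum tick count = 7; winners = [0]; smallest index = 0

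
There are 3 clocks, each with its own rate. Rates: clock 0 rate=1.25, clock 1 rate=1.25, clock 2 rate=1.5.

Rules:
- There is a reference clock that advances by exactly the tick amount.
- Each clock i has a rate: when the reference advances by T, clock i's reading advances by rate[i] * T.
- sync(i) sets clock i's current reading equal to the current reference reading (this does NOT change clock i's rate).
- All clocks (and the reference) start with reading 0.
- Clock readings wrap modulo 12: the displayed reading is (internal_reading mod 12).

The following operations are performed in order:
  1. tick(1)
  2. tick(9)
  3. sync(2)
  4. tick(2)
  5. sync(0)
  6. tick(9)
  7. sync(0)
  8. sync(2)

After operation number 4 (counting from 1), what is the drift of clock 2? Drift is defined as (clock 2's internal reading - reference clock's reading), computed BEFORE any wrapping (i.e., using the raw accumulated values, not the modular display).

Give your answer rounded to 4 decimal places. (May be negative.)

Answer: 1.0000

Derivation:
After op 1 tick(1): ref=1.0000 raw=[1.2500 1.2500 1.5000]
After op 2 tick(9): ref=10.0000 raw=[12.5000 12.5000 15.0000]
After op 3 sync(2): ref=10.0000 raw=[12.5000 12.5000 10.0000]
After op 4 tick(2): ref=12.0000 raw=[15.0000 15.0000 13.0000]
Drift of clock 2 after op 4: 13.0000 - 12.0000 = 1.0000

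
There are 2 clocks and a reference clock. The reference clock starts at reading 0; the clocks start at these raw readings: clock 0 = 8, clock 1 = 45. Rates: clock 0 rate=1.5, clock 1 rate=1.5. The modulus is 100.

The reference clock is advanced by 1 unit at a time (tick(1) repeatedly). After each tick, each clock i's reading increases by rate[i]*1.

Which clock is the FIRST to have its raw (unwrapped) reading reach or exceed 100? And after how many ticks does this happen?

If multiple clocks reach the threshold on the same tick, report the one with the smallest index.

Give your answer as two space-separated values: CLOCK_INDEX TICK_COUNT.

Answer: 1 37

Derivation:
clock 0: start=8, rate=1.5, needs 100-8 = 92; ticks = ceil(92/1.5) = ceil(61.3333) = 62; reading at tick 62 = 8 + 1.5*62 = 101.0000
clock 1: start=45, rate=1.5, needs 100-45 = 55; ticks = ceil(55/1.5) = ceil(36.6667) = 37; reading at tick 37 = 45 + 1.5*37 = 100.5000
Minimum tick count = 37; winners = [1]; smallest index = 1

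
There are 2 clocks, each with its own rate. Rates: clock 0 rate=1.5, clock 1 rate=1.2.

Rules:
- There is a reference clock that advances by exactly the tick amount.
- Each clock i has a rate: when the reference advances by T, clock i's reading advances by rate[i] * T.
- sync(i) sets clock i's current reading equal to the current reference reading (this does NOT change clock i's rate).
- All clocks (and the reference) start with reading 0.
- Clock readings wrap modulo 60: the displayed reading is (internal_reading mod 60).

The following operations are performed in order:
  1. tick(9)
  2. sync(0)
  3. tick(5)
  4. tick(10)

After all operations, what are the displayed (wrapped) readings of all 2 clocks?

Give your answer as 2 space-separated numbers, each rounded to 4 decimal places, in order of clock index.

After op 1 tick(9): ref=9.0000 raw=[13.5000 10.8000]
After op 2 sync(0): ref=9.0000 raw=[9.0000 10.8000]
After op 3 tick(5): ref=14.0000 raw=[16.5000 16.8000]
After op 4 tick(10): ref=24.0000 raw=[31.5000 28.8000]
Wrap final raw readings (mod 60): 31.5000 mod 60 = 31.5000; 28.8000 mod 60 = 28.8000

Answer: 31.5000 28.8000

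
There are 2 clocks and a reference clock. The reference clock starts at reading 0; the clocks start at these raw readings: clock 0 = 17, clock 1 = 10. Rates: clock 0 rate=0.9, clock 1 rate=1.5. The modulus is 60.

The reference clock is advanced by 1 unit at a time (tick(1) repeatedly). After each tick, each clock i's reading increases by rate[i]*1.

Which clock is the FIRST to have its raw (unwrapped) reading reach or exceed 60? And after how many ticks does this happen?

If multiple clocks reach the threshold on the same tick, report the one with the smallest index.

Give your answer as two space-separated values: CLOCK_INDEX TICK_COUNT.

clock 0: start=17, rate=0.9, needs 60-17 = 43; ticks = ceil(43/0.9) = ceil(47.7778) = 48; reading at tick 48 = 17 + 0.9*48 = 60.2000
clock 1: start=10, rate=1.5, needs 60-10 = 50; ticks = ceil(50/1.5) = ceil(33.3333) = 34; reading at tick 34 = 10 + 1.5*34 = 61.0000
Minimum tick count = 34; winners = [1]; smallest index = 1

Answer: 1 34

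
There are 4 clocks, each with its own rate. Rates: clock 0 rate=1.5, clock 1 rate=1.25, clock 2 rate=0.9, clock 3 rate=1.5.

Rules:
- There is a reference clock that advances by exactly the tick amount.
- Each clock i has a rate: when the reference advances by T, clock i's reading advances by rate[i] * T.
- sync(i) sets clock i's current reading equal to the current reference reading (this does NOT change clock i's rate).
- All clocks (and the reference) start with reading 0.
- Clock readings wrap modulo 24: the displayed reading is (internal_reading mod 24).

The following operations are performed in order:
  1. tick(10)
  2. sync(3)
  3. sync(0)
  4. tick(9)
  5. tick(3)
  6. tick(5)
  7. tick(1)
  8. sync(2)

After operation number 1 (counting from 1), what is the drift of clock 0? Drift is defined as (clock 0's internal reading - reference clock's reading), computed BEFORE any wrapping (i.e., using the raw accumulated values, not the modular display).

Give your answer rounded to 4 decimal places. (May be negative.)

Answer: 5.0000

Derivation:
After op 1 tick(10): ref=10.0000 raw=[15.0000 12.5000 9.0000 15.0000]
Drift of clock 0 after op 1: 15.0000 - 10.0000 = 5.0000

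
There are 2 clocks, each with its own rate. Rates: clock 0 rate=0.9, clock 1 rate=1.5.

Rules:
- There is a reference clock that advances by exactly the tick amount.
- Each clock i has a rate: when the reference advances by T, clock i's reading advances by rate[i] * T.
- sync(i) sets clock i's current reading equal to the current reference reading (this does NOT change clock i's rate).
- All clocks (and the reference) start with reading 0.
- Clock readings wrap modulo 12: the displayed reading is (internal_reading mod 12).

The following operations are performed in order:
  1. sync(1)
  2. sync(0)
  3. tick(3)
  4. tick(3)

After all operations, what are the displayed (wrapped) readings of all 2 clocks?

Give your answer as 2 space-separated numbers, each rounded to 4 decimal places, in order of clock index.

After op 1 sync(1): ref=0.0000 raw=[0.0000 0.0000]
After op 2 sync(0): ref=0.0000 raw=[0.0000 0.0000]
After op 3 tick(3): ref=3.0000 raw=[2.7000 4.5000]
After op 4 tick(3): ref=6.0000 raw=[5.4000 9.0000]
Wrap final raw readings (mod 12): 5.4000 mod 12 = 5.4000; 9.0000 mod 12 = 9.0000

Answer: 5.4000 9.0000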